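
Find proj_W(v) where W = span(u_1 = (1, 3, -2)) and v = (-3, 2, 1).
proj_W(v) = (1/14, 3/14, -1/7)

Set up U = [u_1 | ... | u_1] ∈ R^(3×1). The projector onto W = col(U) is P = U (U^T U)^(-1) U^T.
Compute U^T U =
  [14],
and U^T v = (1).
Solve U^T U · c = U^T v for the coefficients: c = (1/14). The projection is proj_W(v) = U c.
Check: (v - proj_W(v)) · u_1 = 0  (should be 0).
Result: proj_W(v) = (1/14, 3/14, -1/7).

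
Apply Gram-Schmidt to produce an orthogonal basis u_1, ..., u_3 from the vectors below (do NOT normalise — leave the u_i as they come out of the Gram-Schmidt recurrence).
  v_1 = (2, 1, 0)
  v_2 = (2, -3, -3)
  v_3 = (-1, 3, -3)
Orthogonal basis:
  u_1 = (2, 1, 0)
  u_2 = (8/5, -16/5, -3)
  u_3 = (-135/109, 270/109, -360/109)

Apply the Gram-Schmidt recurrence
  u_1 = v_1
  u_i = v_i − Σ_{j<i} ((v_i · u_j) / (u_j · u_j)) · u_j.

Step by step this gives:
  u_1 = (2, 1, 0)
  u_2 = (8/5, -16/5, -3)
  u_3 = (-135/109, 270/109, -360/109)

Orthogonality check:
  u_2 · u_1 = 0 (should be 0)
  u_3 · u_1 = 0 (should be 0)
  u_3 · u_2 = 0 (should be 0)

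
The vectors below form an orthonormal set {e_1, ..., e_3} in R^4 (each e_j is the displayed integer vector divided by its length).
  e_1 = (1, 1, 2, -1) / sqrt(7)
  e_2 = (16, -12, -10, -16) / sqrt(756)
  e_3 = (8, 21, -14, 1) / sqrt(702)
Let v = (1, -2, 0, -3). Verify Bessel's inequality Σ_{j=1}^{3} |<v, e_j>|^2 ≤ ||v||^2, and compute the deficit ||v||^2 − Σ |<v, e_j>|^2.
Σ |<v, e_j>|^2 = 2987/234; ||v||^2 = 14; deficit = 289/234

Write each e_j = u_j / sqrt(<u_j, u_j>) where u_j is the displayed integer vector. Then <v, e_j> = <v, u_j> / sqrt(<u_j, u_j>), so |<v, e_j>|^2 = <v, u_j>^2 / <u_j, u_j>.
Coefficients: <v, e_1> = 2/sqrt(7), <v, e_2> = 88/sqrt(756), <v, e_3> = -37/sqrt(702).
Square and sum: Σ |<v, e_j>|^2 = 2987/234.
Compute ||v||^2 = v·v = 14.
Deficit = 14 − 2987/234 = 289/234 ≥ 0, confirming Bessel's inequality. (The deficit equals ||v − Σ <v,e_j> e_j||^2, the squared distance from v to span{e_j}.)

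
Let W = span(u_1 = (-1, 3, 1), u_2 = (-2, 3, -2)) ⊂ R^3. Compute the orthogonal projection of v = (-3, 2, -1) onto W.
proj_W(v) = (-87/53, 138/53, -77/53)

Set up U = [u_1 | ... | u_2] ∈ R^(3×2). The projector onto W = col(U) is P = U (U^T U)^(-1) U^T.
Compute U^T U =
  [11, 9]
  [9, 17],
and U^T v = (8, 14).
Solve U^T U · c = U^T v for the coefficients: c = (5/53, 41/53). The projection is proj_W(v) = U c.
Check: (v - proj_W(v)) · u_1 = 0  (should be 0).
Check: (v - proj_W(v)) · u_2 = 0  (should be 0).
Result: proj_W(v) = (-87/53, 138/53, -77/53).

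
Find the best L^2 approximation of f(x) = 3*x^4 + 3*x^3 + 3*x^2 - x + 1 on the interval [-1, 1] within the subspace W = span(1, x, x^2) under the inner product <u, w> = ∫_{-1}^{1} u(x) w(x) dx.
g(x) = 39*x^2/7 + 4*x/5 + 26/35

The best approximation g ∈ W is the orthogonal projection of f onto W. Writing g = a_0 + a_1 x + a_2 x^2, the coefficients solve the normal equations G · a = b where
  G_{ij} = <φ_i, φ_j> and b_i = <f, φ_i>, with φ_0 = 1, φ_1 = x, φ_2 = x^2.
G =
  [2, 0, 2/3]
  [0, 2/3, 0]
  [2/3, 0, 2/5],
b = (26/5, 8/15, 286/105).
Solving gives a_0 = 26/35, a_1 = 4/5, a_2 = 39/7, so
  g(x) = 39*x^2/7 + 4*x/5 + 26/35.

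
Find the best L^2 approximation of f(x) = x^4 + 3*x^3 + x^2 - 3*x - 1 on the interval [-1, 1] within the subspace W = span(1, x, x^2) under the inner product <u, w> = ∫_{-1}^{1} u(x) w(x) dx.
g(x) = 13*x^2/7 - 6*x/5 - 38/35

The best approximation g ∈ W is the orthogonal projection of f onto W. Writing g = a_0 + a_1 x + a_2 x^2, the coefficients solve the normal equations G · a = b where
  G_{ij} = <φ_i, φ_j> and b_i = <f, φ_i>, with φ_0 = 1, φ_1 = x, φ_2 = x^2.
G =
  [2, 0, 2/3]
  [0, 2/3, 0]
  [2/3, 0, 2/5],
b = (-14/15, -4/5, 2/105).
Solving gives a_0 = -38/35, a_1 = -6/5, a_2 = 13/7, so
  g(x) = 13*x^2/7 - 6*x/5 - 38/35.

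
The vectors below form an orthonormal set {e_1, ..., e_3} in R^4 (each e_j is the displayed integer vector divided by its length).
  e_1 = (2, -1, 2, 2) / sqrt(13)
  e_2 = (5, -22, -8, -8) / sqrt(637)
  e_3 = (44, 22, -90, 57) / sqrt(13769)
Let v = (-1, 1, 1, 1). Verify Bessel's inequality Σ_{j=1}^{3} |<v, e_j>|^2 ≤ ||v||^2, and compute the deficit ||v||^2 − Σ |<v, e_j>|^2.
Σ |<v, e_j>|^2 = 899/281; ||v||^2 = 4; deficit = 225/281

Write each e_j = u_j / sqrt(<u_j, u_j>) where u_j is the displayed integer vector. Then <v, e_j> = <v, u_j> / sqrt(<u_j, u_j>), so |<v, e_j>|^2 = <v, u_j>^2 / <u_j, u_j>.
Coefficients: <v, e_1> = 1/sqrt(13), <v, e_2> = -43/sqrt(637), <v, e_3> = -55/sqrt(13769).
Square and sum: Σ |<v, e_j>|^2 = 899/281.
Compute ||v||^2 = v·v = 4.
Deficit = 4 − 899/281 = 225/281 ≥ 0, confirming Bessel's inequality. (The deficit equals ||v − Σ <v,e_j> e_j||^2, the squared distance from v to span{e_j}.)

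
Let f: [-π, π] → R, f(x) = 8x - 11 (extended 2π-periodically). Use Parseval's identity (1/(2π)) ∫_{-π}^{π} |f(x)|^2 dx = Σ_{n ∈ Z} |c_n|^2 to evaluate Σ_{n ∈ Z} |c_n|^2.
Σ |c_n|^2 = 64π^2/3 + 121

Expand and integrate term by term over [-π, π]:
  ∫ (8x)^2 dx = 64·(2π^3/3); ∫ 2·8·(-11)·x dx = 0 (odd integrand); ∫ (-11)^2 dx = 121·2π.
So (1/(2π)) ∫_{-π}^{π} (8x - 11)^2 dx = 64π^2/3 + 121 = 64π^2/3 + 121.
Parseval ⇒ Σ |c_n|^2 = 64π^2/3 + 121.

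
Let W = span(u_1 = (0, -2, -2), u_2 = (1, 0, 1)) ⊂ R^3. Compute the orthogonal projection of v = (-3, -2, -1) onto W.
proj_W(v) = (-5/3, -2/3, -7/3)

Set up U = [u_1 | ... | u_2] ∈ R^(3×2). The projector onto W = col(U) is P = U (U^T U)^(-1) U^T.
Compute U^T U =
  [8, -2]
  [-2, 2],
and U^T v = (6, -4).
Solve U^T U · c = U^T v for the coefficients: c = (1/3, -5/3). The projection is proj_W(v) = U c.
Check: (v - proj_W(v)) · u_1 = 0  (should be 0).
Check: (v - proj_W(v)) · u_2 = 0  (should be 0).
Result: proj_W(v) = (-5/3, -2/3, -7/3).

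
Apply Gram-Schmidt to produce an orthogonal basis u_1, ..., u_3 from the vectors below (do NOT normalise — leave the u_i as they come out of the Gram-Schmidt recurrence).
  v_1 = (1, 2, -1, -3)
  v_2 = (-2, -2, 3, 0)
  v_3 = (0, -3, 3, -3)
Orthogonal basis:
  u_1 = (1, 2, -1, -3)
  u_2 = (-7/5, -4/5, 12/5, -9/5)
  u_3 = (105/58, -57/29, -3/29, -39/58)

Apply the Gram-Schmidt recurrence
  u_1 = v_1
  u_i = v_i − Σ_{j<i} ((v_i · u_j) / (u_j · u_j)) · u_j.

Step by step this gives:
  u_1 = (1, 2, -1, -3)
  u_2 = (-7/5, -4/5, 12/5, -9/5)
  u_3 = (105/58, -57/29, -3/29, -39/58)

Orthogonality check:
  u_2 · u_1 = 0 (should be 0)
  u_3 · u_1 = 0 (should be 0)
  u_3 · u_2 = 0 (should be 0)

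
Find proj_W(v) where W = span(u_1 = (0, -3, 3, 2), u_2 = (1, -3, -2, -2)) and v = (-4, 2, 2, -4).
proj_W(v) = (-28/79, 174/79, -34/79, -4/79)

Set up U = [u_1 | ... | u_2] ∈ R^(4×2). The projector onto W = col(U) is P = U (U^T U)^(-1) U^T.
Compute U^T U =
  [22, -1]
  [-1, 18],
and U^T v = (-8, -6).
Solve U^T U · c = U^T v for the coefficients: c = (-30/79, -28/79). The projection is proj_W(v) = U c.
Check: (v - proj_W(v)) · u_1 = 0  (should be 0).
Check: (v - proj_W(v)) · u_2 = 0  (should be 0).
Result: proj_W(v) = (-28/79, 174/79, -34/79, -4/79).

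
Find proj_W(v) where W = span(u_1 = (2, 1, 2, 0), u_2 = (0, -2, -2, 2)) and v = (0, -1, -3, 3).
proj_W(v) = (0, -7/3, -7/3, 7/3)

Set up U = [u_1 | ... | u_2] ∈ R^(4×2). The projector onto W = col(U) is P = U (U^T U)^(-1) U^T.
Compute U^T U =
  [9, -6]
  [-6, 12],
and U^T v = (-7, 14).
Solve U^T U · c = U^T v for the coefficients: c = (0, 7/6). The projection is proj_W(v) = U c.
Check: (v - proj_W(v)) · u_1 = 0  (should be 0).
Check: (v - proj_W(v)) · u_2 = 0  (should be 0).
Result: proj_W(v) = (0, -7/3, -7/3, 7/3).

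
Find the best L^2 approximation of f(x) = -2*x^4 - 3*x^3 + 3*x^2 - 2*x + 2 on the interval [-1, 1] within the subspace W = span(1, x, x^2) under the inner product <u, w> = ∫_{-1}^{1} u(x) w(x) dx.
g(x) = 9*x^2/7 - 19*x/5 + 76/35

The best approximation g ∈ W is the orthogonal projection of f onto W. Writing g = a_0 + a_1 x + a_2 x^2, the coefficients solve the normal equations G · a = b where
  G_{ij} = <φ_i, φ_j> and b_i = <f, φ_i>, with φ_0 = 1, φ_1 = x, φ_2 = x^2.
G =
  [2, 0, 2/3]
  [0, 2/3, 0]
  [2/3, 0, 2/5],
b = (26/5, -38/15, 206/105).
Solving gives a_0 = 76/35, a_1 = -19/5, a_2 = 9/7, so
  g(x) = 9*x^2/7 - 19*x/5 + 76/35.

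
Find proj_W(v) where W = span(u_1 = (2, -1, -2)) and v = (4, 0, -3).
proj_W(v) = (28/9, -14/9, -28/9)

Set up U = [u_1 | ... | u_1] ∈ R^(3×1). The projector onto W = col(U) is P = U (U^T U)^(-1) U^T.
Compute U^T U =
  [9],
and U^T v = (14).
Solve U^T U · c = U^T v for the coefficients: c = (14/9). The projection is proj_W(v) = U c.
Check: (v - proj_W(v)) · u_1 = 0  (should be 0).
Result: proj_W(v) = (28/9, -14/9, -28/9).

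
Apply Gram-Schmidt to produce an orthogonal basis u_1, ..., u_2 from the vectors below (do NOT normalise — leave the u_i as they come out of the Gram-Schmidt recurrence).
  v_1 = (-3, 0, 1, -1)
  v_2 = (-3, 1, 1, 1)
Orthogonal basis:
  u_1 = (-3, 0, 1, -1)
  u_2 = (-6/11, 1, 2/11, 20/11)

Apply the Gram-Schmidt recurrence
  u_1 = v_1
  u_i = v_i − Σ_{j<i} ((v_i · u_j) / (u_j · u_j)) · u_j.

Step by step this gives:
  u_1 = (-3, 0, 1, -1)
  u_2 = (-6/11, 1, 2/11, 20/11)

Orthogonality check:
  u_2 · u_1 = 0 (should be 0)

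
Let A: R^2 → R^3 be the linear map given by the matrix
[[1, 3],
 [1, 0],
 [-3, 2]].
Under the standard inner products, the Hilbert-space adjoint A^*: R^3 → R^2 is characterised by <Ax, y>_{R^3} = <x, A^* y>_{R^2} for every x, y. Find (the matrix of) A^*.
A^* = A^T =
[[1, 1, -3],
 [3, 0, 2]]

For real matrices with standard dot products, the defining identity <Ax, y> = <x, A^* y> gives (Ax)^T y = x^T (A^*) y, i.e. x^T A^T y = x^T (A^*) y. Since this holds for all x, y, we must have A^* = A^T. Therefore
A^* =
[[1, 1, -3],
 [3, 0, 2]].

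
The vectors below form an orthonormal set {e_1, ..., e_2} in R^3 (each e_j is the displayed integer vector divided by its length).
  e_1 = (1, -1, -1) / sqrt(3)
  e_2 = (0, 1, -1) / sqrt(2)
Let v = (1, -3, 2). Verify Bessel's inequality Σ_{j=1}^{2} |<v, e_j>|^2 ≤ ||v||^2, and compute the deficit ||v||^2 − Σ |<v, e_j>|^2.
Σ |<v, e_j>|^2 = 83/6; ||v||^2 = 14; deficit = 1/6

Write each e_j = u_j / sqrt(<u_j, u_j>) where u_j is the displayed integer vector. Then <v, e_j> = <v, u_j> / sqrt(<u_j, u_j>), so |<v, e_j>|^2 = <v, u_j>^2 / <u_j, u_j>.
Coefficients: <v, e_1> = 2/sqrt(3), <v, e_2> = -5/sqrt(2).
Square and sum: Σ |<v, e_j>|^2 = 83/6.
Compute ||v||^2 = v·v = 14.
Deficit = 14 − 83/6 = 1/6 ≥ 0, confirming Bessel's inequality. (The deficit equals ||v − Σ <v,e_j> e_j||^2, the squared distance from v to span{e_j}.)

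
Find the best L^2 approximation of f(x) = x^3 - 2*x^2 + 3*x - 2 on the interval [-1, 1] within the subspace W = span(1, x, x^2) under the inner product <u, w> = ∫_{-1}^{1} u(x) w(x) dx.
g(x) = -2*x^2 + 18*x/5 - 2

The best approximation g ∈ W is the orthogonal projection of f onto W. Writing g = a_0 + a_1 x + a_2 x^2, the coefficients solve the normal equations G · a = b where
  G_{ij} = <φ_i, φ_j> and b_i = <f, φ_i>, with φ_0 = 1, φ_1 = x, φ_2 = x^2.
G =
  [2, 0, 2/3]
  [0, 2/3, 0]
  [2/3, 0, 2/5],
b = (-16/3, 12/5, -32/15).
Solving gives a_0 = -2, a_1 = 18/5, a_2 = -2, so
  g(x) = -2*x^2 + 18*x/5 - 2.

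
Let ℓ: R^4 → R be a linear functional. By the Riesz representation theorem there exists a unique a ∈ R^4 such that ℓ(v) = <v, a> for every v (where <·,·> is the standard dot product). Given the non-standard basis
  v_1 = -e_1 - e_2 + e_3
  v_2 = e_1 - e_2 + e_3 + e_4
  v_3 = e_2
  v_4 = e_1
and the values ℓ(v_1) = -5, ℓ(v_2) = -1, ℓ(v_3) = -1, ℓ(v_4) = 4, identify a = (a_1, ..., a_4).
a = (4, -1, -2, -4)

Write a = (a_1, ..., a_4) in the standard basis. For each basis vector v_i, ℓ(v_i) = <v_i, a> is a linear equation in the a_j's. Collect the n equations into a matrix system V a = ℓ, where row i of V is v_i (expressed in the standard basis). Since V is invertible (lower-triangular with 1s on the diagonal, up to permutation), solve by back-substitution:
  V =
[[-1, -1, 1, 0],
 [1, -1, 1, 1],
 [0, 1, 0, 0],
 [1, 0, 0, 0]]
  V a = (-5, -1, -1, 4)
Solving gives a = (4, -1, -2, -4).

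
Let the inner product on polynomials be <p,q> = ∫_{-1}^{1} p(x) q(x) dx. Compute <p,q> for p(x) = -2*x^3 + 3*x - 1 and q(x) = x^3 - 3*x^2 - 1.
<p,q> = 162/35

Expand the product: p(x)·q(x) = -2*x^6 + 6*x^5 + 3*x^4 - 8*x^3 + 3*x^2 - 3*x + 1.
∫_{-1}^{1} of each monomial x^k gives [2/(k+1) if k even, 0 if k odd]. Integrating term-by-term (or equivalently evaluating the antiderivative F(x) = -2*x^7/7 + x^6 + 3*x^5/5 - 2*x^4 + x^3 - 3*x^2/2 + x at the endpoints):
  F(1) − F(−1) = -13/70 − (-337/70) = 162/35.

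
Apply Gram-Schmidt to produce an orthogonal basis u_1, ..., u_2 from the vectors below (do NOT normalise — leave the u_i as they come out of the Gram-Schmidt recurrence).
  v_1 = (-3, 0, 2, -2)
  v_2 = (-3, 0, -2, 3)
Orthogonal basis:
  u_1 = (-3, 0, 2, -2)
  u_2 = (-54/17, 0, -32/17, 49/17)

Apply the Gram-Schmidt recurrence
  u_1 = v_1
  u_i = v_i − Σ_{j<i} ((v_i · u_j) / (u_j · u_j)) · u_j.

Step by step this gives:
  u_1 = (-3, 0, 2, -2)
  u_2 = (-54/17, 0, -32/17, 49/17)

Orthogonality check:
  u_2 · u_1 = 0 (should be 0)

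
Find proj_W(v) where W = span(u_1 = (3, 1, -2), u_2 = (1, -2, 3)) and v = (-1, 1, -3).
proj_W(v) = (-160/171, 292/171, -436/171)

Set up U = [u_1 | ... | u_2] ∈ R^(3×2). The projector onto W = col(U) is P = U (U^T U)^(-1) U^T.
Compute U^T U =
  [14, -5]
  [-5, 14],
and U^T v = (4, -12).
Solve U^T U · c = U^T v for the coefficients: c = (-4/171, -148/171). The projection is proj_W(v) = U c.
Check: (v - proj_W(v)) · u_1 = 0  (should be 0).
Check: (v - proj_W(v)) · u_2 = 0  (should be 0).
Result: proj_W(v) = (-160/171, 292/171, -436/171).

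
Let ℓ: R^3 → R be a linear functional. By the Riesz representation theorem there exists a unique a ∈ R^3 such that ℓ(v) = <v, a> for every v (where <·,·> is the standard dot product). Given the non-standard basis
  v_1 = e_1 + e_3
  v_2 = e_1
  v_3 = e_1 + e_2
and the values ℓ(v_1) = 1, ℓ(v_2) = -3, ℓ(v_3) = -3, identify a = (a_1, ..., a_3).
a = (-3, 0, 4)

Write a = (a_1, ..., a_3) in the standard basis. For each basis vector v_i, ℓ(v_i) = <v_i, a> is a linear equation in the a_j's. Collect the n equations into a matrix system V a = ℓ, where row i of V is v_i (expressed in the standard basis). Since V is invertible (lower-triangular with 1s on the diagonal, up to permutation), solve by back-substitution:
  V =
[[1, 0, 1],
 [1, 0, 0],
 [1, 1, 0]]
  V a = (1, -3, -3)
Solving gives a = (-3, 0, 4).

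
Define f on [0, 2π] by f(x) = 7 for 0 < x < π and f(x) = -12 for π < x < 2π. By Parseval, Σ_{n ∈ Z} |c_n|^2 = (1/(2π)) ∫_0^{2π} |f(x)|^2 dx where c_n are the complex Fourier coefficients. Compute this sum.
Σ |c_n|^2 = 193/2

Parseval equates the L^2 energy of f (normalised by 1/(2π)) with the ℓ^2 sum of its Fourier coefficients: (1/(2π)) ∫_0^{2π} |f|^2 = Σ |c_n|^2.
Compute the left side: (1/(2π)) [∫_0^π 7^2 dx + ∫_π^{2π} (-12)^2 dx] = (1/(2π)) · (49π + 144π) = (49 + 144)/2 = 193/2.
So Σ_{n ∈ Z} |c_n|^2 = 193/2.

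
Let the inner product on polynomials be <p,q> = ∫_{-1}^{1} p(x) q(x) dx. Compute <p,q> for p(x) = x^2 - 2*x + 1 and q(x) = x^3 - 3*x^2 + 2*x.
<p,q> = -20/3

Expand the product: p(x)·q(x) = x^5 - 5*x^4 + 9*x^3 - 7*x^2 + 2*x.
∫_{-1}^{1} of each monomial x^k gives [2/(k+1) if k even, 0 if k odd]. Integrating term-by-term (or equivalently evaluating the antiderivative F(x) = x^6/6 - x^5 + 9*x^4/4 - 7*x^3/3 + x^2 at the endpoints):
  F(1) − F(−1) = 1/12 − (27/4) = -20/3.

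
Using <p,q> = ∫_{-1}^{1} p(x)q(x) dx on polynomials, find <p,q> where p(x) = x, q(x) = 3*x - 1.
<p,q> = 2

Expand the product: p(x)·q(x) = 3*x^2 - x.
∫_{-1}^{1} of each monomial x^k gives [2/(k+1) if k even, 0 if k odd]. Integrating term-by-term (or equivalently evaluating the antiderivative F(x) = x^3 - x^2/2 at the endpoints):
  F(1) − F(−1) = 1/2 − (-3/2) = 2.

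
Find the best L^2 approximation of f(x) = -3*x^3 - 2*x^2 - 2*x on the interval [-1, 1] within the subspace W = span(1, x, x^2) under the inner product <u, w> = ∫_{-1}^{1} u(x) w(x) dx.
g(x) = -2*x^2 - 19*x/5

The best approximation g ∈ W is the orthogonal projection of f onto W. Writing g = a_0 + a_1 x + a_2 x^2, the coefficients solve the normal equations G · a = b where
  G_{ij} = <φ_i, φ_j> and b_i = <f, φ_i>, with φ_0 = 1, φ_1 = x, φ_2 = x^2.
G =
  [2, 0, 2/3]
  [0, 2/3, 0]
  [2/3, 0, 2/5],
b = (-4/3, -38/15, -4/5).
Solving gives a_0 = 0, a_1 = -19/5, a_2 = -2, so
  g(x) = -2*x^2 - 19*x/5.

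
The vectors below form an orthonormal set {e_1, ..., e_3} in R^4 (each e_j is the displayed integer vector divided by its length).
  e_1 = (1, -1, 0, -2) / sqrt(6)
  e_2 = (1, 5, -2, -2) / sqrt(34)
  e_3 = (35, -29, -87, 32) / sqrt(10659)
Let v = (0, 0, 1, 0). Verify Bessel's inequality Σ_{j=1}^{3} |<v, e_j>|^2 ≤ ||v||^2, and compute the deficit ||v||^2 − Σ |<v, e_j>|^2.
Σ |<v, e_j>|^2 = 173/209; ||v||^2 = 1; deficit = 36/209

Write each e_j = u_j / sqrt(<u_j, u_j>) where u_j is the displayed integer vector. Then <v, e_j> = <v, u_j> / sqrt(<u_j, u_j>), so |<v, e_j>|^2 = <v, u_j>^2 / <u_j, u_j>.
Coefficients: <v, e_1> = 0/sqrt(6), <v, e_2> = -2/sqrt(34), <v, e_3> = -87/sqrt(10659).
Square and sum: Σ |<v, e_j>|^2 = 173/209.
Compute ||v||^2 = v·v = 1.
Deficit = 1 − 173/209 = 36/209 ≥ 0, confirming Bessel's inequality. (The deficit equals ||v − Σ <v,e_j> e_j||^2, the squared distance from v to span{e_j}.)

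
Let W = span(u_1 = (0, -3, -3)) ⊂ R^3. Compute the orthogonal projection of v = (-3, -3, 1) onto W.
proj_W(v) = (0, -1, -1)

Set up U = [u_1 | ... | u_1] ∈ R^(3×1). The projector onto W = col(U) is P = U (U^T U)^(-1) U^T.
Compute U^T U =
  [18],
and U^T v = (6).
Solve U^T U · c = U^T v for the coefficients: c = (1/3). The projection is proj_W(v) = U c.
Check: (v - proj_W(v)) · u_1 = 0  (should be 0).
Result: proj_W(v) = (0, -1, -1).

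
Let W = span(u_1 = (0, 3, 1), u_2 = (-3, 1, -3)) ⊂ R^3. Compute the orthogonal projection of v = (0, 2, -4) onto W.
proj_W(v) = (-42/19, 127/95, -191/95)

Set up U = [u_1 | ... | u_2] ∈ R^(3×2). The projector onto W = col(U) is P = U (U^T U)^(-1) U^T.
Compute U^T U =
  [10, 0]
  [0, 19],
and U^T v = (2, 14).
Solve U^T U · c = U^T v for the coefficients: c = (1/5, 14/19). The projection is proj_W(v) = U c.
Check: (v - proj_W(v)) · u_1 = 0  (should be 0).
Check: (v - proj_W(v)) · u_2 = 0  (should be 0).
Result: proj_W(v) = (-42/19, 127/95, -191/95).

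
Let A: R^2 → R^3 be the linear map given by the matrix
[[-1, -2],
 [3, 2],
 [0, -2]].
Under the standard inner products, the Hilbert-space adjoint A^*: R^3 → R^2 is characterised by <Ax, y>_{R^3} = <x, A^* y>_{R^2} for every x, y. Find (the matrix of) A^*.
A^* = A^T =
[[-1, 3, 0],
 [-2, 2, -2]]

For real matrices with standard dot products, the defining identity <Ax, y> = <x, A^* y> gives (Ax)^T y = x^T (A^*) y, i.e. x^T A^T y = x^T (A^*) y. Since this holds for all x, y, we must have A^* = A^T. Therefore
A^* =
[[-1, 3, 0],
 [-2, 2, -2]].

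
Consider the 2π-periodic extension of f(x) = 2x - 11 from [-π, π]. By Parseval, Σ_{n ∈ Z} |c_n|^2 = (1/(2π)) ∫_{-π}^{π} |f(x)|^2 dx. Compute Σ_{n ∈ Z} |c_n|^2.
Σ |c_n|^2 = 4π^2/3 + 121

Expand and integrate term by term over [-π, π]:
  ∫ (2x)^2 dx = 4·(2π^3/3); ∫ 2·2·(-11)·x dx = 0 (odd integrand); ∫ (-11)^2 dx = 121·2π.
So (1/(2π)) ∫_{-π}^{π} (2x - 11)^2 dx = 4π^2/3 + 121 = 4π^2/3 + 121.
Parseval ⇒ Σ |c_n|^2 = 4π^2/3 + 121.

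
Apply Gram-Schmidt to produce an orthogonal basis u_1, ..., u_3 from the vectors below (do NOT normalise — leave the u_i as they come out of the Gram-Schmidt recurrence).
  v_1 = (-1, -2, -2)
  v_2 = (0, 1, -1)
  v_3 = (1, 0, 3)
Orthogonal basis:
  u_1 = (-1, -2, -2)
  u_2 = (0, 1, -1)
  u_3 = (2/9, -1/18, -1/18)

Apply the Gram-Schmidt recurrence
  u_1 = v_1
  u_i = v_i − Σ_{j<i} ((v_i · u_j) / (u_j · u_j)) · u_j.

Step by step this gives:
  u_1 = (-1, -2, -2)
  u_2 = (0, 1, -1)
  u_3 = (2/9, -1/18, -1/18)

Orthogonality check:
  u_2 · u_1 = 0 (should be 0)
  u_3 · u_1 = 0 (should be 0)
  u_3 · u_2 = 0 (should be 0)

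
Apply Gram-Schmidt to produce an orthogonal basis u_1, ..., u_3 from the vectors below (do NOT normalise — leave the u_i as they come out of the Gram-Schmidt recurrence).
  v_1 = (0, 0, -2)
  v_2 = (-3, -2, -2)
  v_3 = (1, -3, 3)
Orthogonal basis:
  u_1 = (0, 0, -2)
  u_2 = (-3, -2, 0)
  u_3 = (22/13, -33/13, 0)

Apply the Gram-Schmidt recurrence
  u_1 = v_1
  u_i = v_i − Σ_{j<i} ((v_i · u_j) / (u_j · u_j)) · u_j.

Step by step this gives:
  u_1 = (0, 0, -2)
  u_2 = (-3, -2, 0)
  u_3 = (22/13, -33/13, 0)

Orthogonality check:
  u_2 · u_1 = 0 (should be 0)
  u_3 · u_1 = 0 (should be 0)
  u_3 · u_2 = 0 (should be 0)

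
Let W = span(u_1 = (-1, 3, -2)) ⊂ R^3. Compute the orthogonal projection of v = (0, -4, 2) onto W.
proj_W(v) = (8/7, -24/7, 16/7)

Set up U = [u_1 | ... | u_1] ∈ R^(3×1). The projector onto W = col(U) is P = U (U^T U)^(-1) U^T.
Compute U^T U =
  [14],
and U^T v = (-16).
Solve U^T U · c = U^T v for the coefficients: c = (-8/7). The projection is proj_W(v) = U c.
Check: (v - proj_W(v)) · u_1 = 0  (should be 0).
Result: proj_W(v) = (8/7, -24/7, 16/7).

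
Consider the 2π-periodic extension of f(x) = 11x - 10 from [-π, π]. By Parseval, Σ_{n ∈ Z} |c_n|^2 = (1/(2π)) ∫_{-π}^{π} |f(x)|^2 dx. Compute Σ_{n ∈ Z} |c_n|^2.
Σ |c_n|^2 = 121π^2/3 + 100

Expand and integrate term by term over [-π, π]:
  ∫ (11x)^2 dx = 121·(2π^3/3); ∫ 2·11·(-10)·x dx = 0 (odd integrand); ∫ (-10)^2 dx = 100·2π.
So (1/(2π)) ∫_{-π}^{π} (11x - 10)^2 dx = 121π^2/3 + 100 = 121π^2/3 + 100.
Parseval ⇒ Σ |c_n|^2 = 121π^2/3 + 100.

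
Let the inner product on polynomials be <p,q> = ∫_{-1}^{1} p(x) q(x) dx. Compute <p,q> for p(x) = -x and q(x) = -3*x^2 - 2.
<p,q> = 0

Expand the product: p(x)·q(x) = 3*x^3 + 2*x.
∫_{-1}^{1} of each monomial x^k gives [2/(k+1) if k even, 0 if k odd]. Integrating term-by-term (or equivalently evaluating the antiderivative F(x) = 3*x^4/4 + x^2 at the endpoints):
  F(1) − F(−1) = 7/4 − (7/4) = 0.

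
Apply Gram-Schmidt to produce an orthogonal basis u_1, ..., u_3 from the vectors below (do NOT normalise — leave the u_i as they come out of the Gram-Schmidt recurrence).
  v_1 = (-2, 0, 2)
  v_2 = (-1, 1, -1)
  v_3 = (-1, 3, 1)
Orthogonal basis:
  u_1 = (-2, 0, 2)
  u_2 = (-1, 1, -1)
  u_3 = (1, 2, 1)

Apply the Gram-Schmidt recurrence
  u_1 = v_1
  u_i = v_i − Σ_{j<i} ((v_i · u_j) / (u_j · u_j)) · u_j.

Step by step this gives:
  u_1 = (-2, 0, 2)
  u_2 = (-1, 1, -1)
  u_3 = (1, 2, 1)

Orthogonality check:
  u_2 · u_1 = 0 (should be 0)
  u_3 · u_1 = 0 (should be 0)
  u_3 · u_2 = 0 (should be 0)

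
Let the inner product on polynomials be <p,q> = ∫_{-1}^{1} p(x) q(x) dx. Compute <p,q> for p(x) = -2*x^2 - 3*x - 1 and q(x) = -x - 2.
<p,q> = 26/3

Expand the product: p(x)·q(x) = 2*x^3 + 7*x^2 + 7*x + 2.
∫_{-1}^{1} of each monomial x^k gives [2/(k+1) if k even, 0 if k odd]. Integrating term-by-term (or equivalently evaluating the antiderivative F(x) = x^4/2 + 7*x^3/3 + 7*x^2/2 + 2*x at the endpoints):
  F(1) − F(−1) = 25/3 − (-1/3) = 26/3.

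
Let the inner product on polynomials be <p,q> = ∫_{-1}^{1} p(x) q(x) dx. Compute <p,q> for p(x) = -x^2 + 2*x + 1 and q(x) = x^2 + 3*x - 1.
<p,q> = 44/15

Expand the product: p(x)·q(x) = -x^4 - x^3 + 8*x^2 + x - 1.
∫_{-1}^{1} of each monomial x^k gives [2/(k+1) if k even, 0 if k odd]. Integrating term-by-term (or equivalently evaluating the antiderivative F(x) = -x^5/5 - x^4/4 + 8*x^3/3 + x^2/2 - x at the endpoints):
  F(1) − F(−1) = 103/60 − (-73/60) = 44/15.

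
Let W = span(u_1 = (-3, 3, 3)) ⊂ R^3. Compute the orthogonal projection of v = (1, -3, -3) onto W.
proj_W(v) = (7/3, -7/3, -7/3)

Set up U = [u_1 | ... | u_1] ∈ R^(3×1). The projector onto W = col(U) is P = U (U^T U)^(-1) U^T.
Compute U^T U =
  [27],
and U^T v = (-21).
Solve U^T U · c = U^T v for the coefficients: c = (-7/9). The projection is proj_W(v) = U c.
Check: (v - proj_W(v)) · u_1 = 0  (should be 0).
Result: proj_W(v) = (7/3, -7/3, -7/3).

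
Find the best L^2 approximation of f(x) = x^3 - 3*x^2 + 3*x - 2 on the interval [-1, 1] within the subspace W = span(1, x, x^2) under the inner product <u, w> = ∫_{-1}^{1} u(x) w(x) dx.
g(x) = -3*x^2 + 18*x/5 - 2

The best approximation g ∈ W is the orthogonal projection of f onto W. Writing g = a_0 + a_1 x + a_2 x^2, the coefficients solve the normal equations G · a = b where
  G_{ij} = <φ_i, φ_j> and b_i = <f, φ_i>, with φ_0 = 1, φ_1 = x, φ_2 = x^2.
G =
  [2, 0, 2/3]
  [0, 2/3, 0]
  [2/3, 0, 2/5],
b = (-6, 12/5, -38/15).
Solving gives a_0 = -2, a_1 = 18/5, a_2 = -3, so
  g(x) = -3*x^2 + 18*x/5 - 2.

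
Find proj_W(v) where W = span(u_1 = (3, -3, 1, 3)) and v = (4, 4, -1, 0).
proj_W(v) = (-3/28, 3/28, -1/28, -3/28)

Set up U = [u_1 | ... | u_1] ∈ R^(4×1). The projector onto W = col(U) is P = U (U^T U)^(-1) U^T.
Compute U^T U =
  [28],
and U^T v = (-1).
Solve U^T U · c = U^T v for the coefficients: c = (-1/28). The projection is proj_W(v) = U c.
Check: (v - proj_W(v)) · u_1 = 0  (should be 0).
Result: proj_W(v) = (-3/28, 3/28, -1/28, -3/28).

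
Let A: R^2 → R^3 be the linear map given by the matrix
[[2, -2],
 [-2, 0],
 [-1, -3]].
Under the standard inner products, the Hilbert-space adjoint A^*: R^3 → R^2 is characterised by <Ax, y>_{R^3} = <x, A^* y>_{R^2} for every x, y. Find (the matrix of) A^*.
A^* = A^T =
[[2, -2, -1],
 [-2, 0, -3]]

For real matrices with standard dot products, the defining identity <Ax, y> = <x, A^* y> gives (Ax)^T y = x^T (A^*) y, i.e. x^T A^T y = x^T (A^*) y. Since this holds for all x, y, we must have A^* = A^T. Therefore
A^* =
[[2, -2, -1],
 [-2, 0, -3]].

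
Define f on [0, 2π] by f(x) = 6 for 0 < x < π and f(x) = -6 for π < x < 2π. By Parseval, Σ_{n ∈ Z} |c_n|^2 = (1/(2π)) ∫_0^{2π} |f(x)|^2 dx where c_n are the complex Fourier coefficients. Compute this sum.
Σ |c_n|^2 = 36

Parseval equates the L^2 energy of f (normalised by 1/(2π)) with the ℓ^2 sum of its Fourier coefficients: (1/(2π)) ∫_0^{2π} |f|^2 = Σ |c_n|^2.
Compute the left side: (1/(2π)) [∫_0^π 6^2 dx + ∫_π^{2π} (-6)^2 dx] = (1/(2π)) · (36π + 36π) = (36 + 36)/2 = 36.
So Σ_{n ∈ Z} |c_n|^2 = 36.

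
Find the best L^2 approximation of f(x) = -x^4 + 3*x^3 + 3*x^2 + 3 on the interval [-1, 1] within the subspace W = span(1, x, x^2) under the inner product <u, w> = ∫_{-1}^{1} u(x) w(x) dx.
g(x) = 15*x^2/7 + 9*x/5 + 108/35

The best approximation g ∈ W is the orthogonal projection of f onto W. Writing g = a_0 + a_1 x + a_2 x^2, the coefficients solve the normal equations G · a = b where
  G_{ij} = <φ_i, φ_j> and b_i = <f, φ_i>, with φ_0 = 1, φ_1 = x, φ_2 = x^2.
G =
  [2, 0, 2/3]
  [0, 2/3, 0]
  [2/3, 0, 2/5],
b = (38/5, 6/5, 102/35).
Solving gives a_0 = 108/35, a_1 = 9/5, a_2 = 15/7, so
  g(x) = 15*x^2/7 + 9*x/5 + 108/35.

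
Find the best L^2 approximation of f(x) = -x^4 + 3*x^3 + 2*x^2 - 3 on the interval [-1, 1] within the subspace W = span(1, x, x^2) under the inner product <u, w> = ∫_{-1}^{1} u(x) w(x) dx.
g(x) = 8*x^2/7 + 9*x/5 - 102/35

The best approximation g ∈ W is the orthogonal projection of f onto W. Writing g = a_0 + a_1 x + a_2 x^2, the coefficients solve the normal equations G · a = b where
  G_{ij} = <φ_i, φ_j> and b_i = <f, φ_i>, with φ_0 = 1, φ_1 = x, φ_2 = x^2.
G =
  [2, 0, 2/3]
  [0, 2/3, 0]
  [2/3, 0, 2/5],
b = (-76/15, 6/5, -52/35).
Solving gives a_0 = -102/35, a_1 = 9/5, a_2 = 8/7, so
  g(x) = 8*x^2/7 + 9*x/5 - 102/35.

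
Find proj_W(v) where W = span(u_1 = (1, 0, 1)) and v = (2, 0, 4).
proj_W(v) = (3, 0, 3)

Set up U = [u_1 | ... | u_1] ∈ R^(3×1). The projector onto W = col(U) is P = U (U^T U)^(-1) U^T.
Compute U^T U =
  [2],
and U^T v = (6).
Solve U^T U · c = U^T v for the coefficients: c = (3). The projection is proj_W(v) = U c.
Check: (v - proj_W(v)) · u_1 = 0  (should be 0).
Result: proj_W(v) = (3, 0, 3).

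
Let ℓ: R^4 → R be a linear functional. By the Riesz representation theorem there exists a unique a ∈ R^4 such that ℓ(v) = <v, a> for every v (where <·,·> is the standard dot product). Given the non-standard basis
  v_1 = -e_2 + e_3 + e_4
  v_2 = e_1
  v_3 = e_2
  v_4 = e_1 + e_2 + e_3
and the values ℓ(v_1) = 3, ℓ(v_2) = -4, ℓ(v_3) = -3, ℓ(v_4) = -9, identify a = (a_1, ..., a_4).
a = (-4, -3, -2, 2)

Write a = (a_1, ..., a_4) in the standard basis. For each basis vector v_i, ℓ(v_i) = <v_i, a> is a linear equation in the a_j's. Collect the n equations into a matrix system V a = ℓ, where row i of V is v_i (expressed in the standard basis). Since V is invertible (lower-triangular with 1s on the diagonal, up to permutation), solve by back-substitution:
  V =
[[0, -1, 1, 1],
 [1, 0, 0, 0],
 [0, 1, 0, 0],
 [1, 1, 1, 0]]
  V a = (3, -4, -3, -9)
Solving gives a = (-4, -3, -2, 2).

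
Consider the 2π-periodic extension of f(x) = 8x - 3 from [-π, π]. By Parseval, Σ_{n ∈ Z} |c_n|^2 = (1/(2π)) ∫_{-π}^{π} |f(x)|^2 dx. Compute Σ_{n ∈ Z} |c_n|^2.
Σ |c_n|^2 = 64π^2/3 + 9

Expand and integrate term by term over [-π, π]:
  ∫ (8x)^2 dx = 64·(2π^3/3); ∫ 2·8·(-3)·x dx = 0 (odd integrand); ∫ (-3)^2 dx = 9·2π.
So (1/(2π)) ∫_{-π}^{π} (8x - 3)^2 dx = 64π^2/3 + 9 = 64π^2/3 + 9.
Parseval ⇒ Σ |c_n|^2 = 64π^2/3 + 9.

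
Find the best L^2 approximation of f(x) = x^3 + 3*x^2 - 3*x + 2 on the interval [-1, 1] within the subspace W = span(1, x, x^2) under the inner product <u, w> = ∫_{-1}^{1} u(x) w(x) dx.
g(x) = 3*x^2 - 12*x/5 + 2

The best approximation g ∈ W is the orthogonal projection of f onto W. Writing g = a_0 + a_1 x + a_2 x^2, the coefficients solve the normal equations G · a = b where
  G_{ij} = <φ_i, φ_j> and b_i = <f, φ_i>, with φ_0 = 1, φ_1 = x, φ_2 = x^2.
G =
  [2, 0, 2/3]
  [0, 2/3, 0]
  [2/3, 0, 2/5],
b = (6, -8/5, 38/15).
Solving gives a_0 = 2, a_1 = -12/5, a_2 = 3, so
  g(x) = 3*x^2 - 12*x/5 + 2.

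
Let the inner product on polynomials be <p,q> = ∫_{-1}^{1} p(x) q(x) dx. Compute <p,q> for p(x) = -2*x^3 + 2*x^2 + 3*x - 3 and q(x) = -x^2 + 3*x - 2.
<p,q> = 212/15

Expand the product: p(x)·q(x) = 2*x^5 - 8*x^4 + 7*x^3 + 8*x^2 - 15*x + 6.
∫_{-1}^{1} of each monomial x^k gives [2/(k+1) if k even, 0 if k odd]. Integrating term-by-term (or equivalently evaluating the antiderivative F(x) = x^6/3 - 8*x^5/5 + 7*x^4/4 + 8*x^3/3 - 15*x^2/2 + 6*x at the endpoints):
  F(1) − F(−1) = 33/20 − (-749/60) = 212/15.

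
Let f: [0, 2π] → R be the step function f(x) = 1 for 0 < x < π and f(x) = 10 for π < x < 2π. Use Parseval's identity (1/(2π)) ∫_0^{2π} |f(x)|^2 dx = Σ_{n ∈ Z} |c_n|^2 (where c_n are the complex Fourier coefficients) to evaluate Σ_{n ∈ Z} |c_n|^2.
Σ |c_n|^2 = 101/2

Parseval equates the L^2 energy of f (normalised by 1/(2π)) with the ℓ^2 sum of its Fourier coefficients: (1/(2π)) ∫_0^{2π} |f|^2 = Σ |c_n|^2.
Compute the left side: (1/(2π)) [∫_0^π 1^2 dx + ∫_π^{2π} 10^2 dx] = (1/(2π)) · (1π + 100π) = (1 + 100)/2 = 101/2.
So Σ_{n ∈ Z} |c_n|^2 = 101/2.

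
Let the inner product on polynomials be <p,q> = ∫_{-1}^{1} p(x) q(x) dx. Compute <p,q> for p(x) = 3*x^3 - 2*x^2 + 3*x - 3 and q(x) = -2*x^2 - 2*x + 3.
<p,q> = -114/5

Expand the product: p(x)·q(x) = -6*x^5 - 2*x^4 + 7*x^3 - 6*x^2 + 15*x - 9.
∫_{-1}^{1} of each monomial x^k gives [2/(k+1) if k even, 0 if k odd]. Integrating term-by-term (or equivalently evaluating the antiderivative F(x) = -x^6 - 2*x^5/5 + 7*x^4/4 - 2*x^3 + 15*x^2/2 - 9*x at the endpoints):
  F(1) − F(−1) = -63/20 − (393/20) = -114/5.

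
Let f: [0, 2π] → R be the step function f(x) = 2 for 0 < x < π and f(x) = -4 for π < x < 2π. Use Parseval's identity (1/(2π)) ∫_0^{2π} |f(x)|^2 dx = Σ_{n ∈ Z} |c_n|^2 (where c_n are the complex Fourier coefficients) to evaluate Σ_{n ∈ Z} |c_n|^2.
Σ |c_n|^2 = 10

Parseval equates the L^2 energy of f (normalised by 1/(2π)) with the ℓ^2 sum of its Fourier coefficients: (1/(2π)) ∫_0^{2π} |f|^2 = Σ |c_n|^2.
Compute the left side: (1/(2π)) [∫_0^π 2^2 dx + ∫_π^{2π} (-4)^2 dx] = (1/(2π)) · (4π + 16π) = (4 + 16)/2 = 10.
So Σ_{n ∈ Z} |c_n|^2 = 10.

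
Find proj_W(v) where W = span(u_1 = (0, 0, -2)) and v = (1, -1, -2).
proj_W(v) = (0, 0, -2)

Set up U = [u_1 | ... | u_1] ∈ R^(3×1). The projector onto W = col(U) is P = U (U^T U)^(-1) U^T.
Compute U^T U =
  [4],
and U^T v = (4).
Solve U^T U · c = U^T v for the coefficients: c = (1). The projection is proj_W(v) = U c.
Check: (v - proj_W(v)) · u_1 = 0  (should be 0).
Result: proj_W(v) = (0, 0, -2).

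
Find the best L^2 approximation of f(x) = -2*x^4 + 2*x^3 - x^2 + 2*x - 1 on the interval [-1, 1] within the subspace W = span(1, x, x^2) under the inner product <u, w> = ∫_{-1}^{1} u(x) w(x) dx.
g(x) = -19*x^2/7 + 16*x/5 - 29/35

The best approximation g ∈ W is the orthogonal projection of f onto W. Writing g = a_0 + a_1 x + a_2 x^2, the coefficients solve the normal equations G · a = b where
  G_{ij} = <φ_i, φ_j> and b_i = <f, φ_i>, with φ_0 = 1, φ_1 = x, φ_2 = x^2.
G =
  [2, 0, 2/3]
  [0, 2/3, 0]
  [2/3, 0, 2/5],
b = (-52/15, 32/15, -172/105).
Solving gives a_0 = -29/35, a_1 = 16/5, a_2 = -19/7, so
  g(x) = -19*x^2/7 + 16*x/5 - 29/35.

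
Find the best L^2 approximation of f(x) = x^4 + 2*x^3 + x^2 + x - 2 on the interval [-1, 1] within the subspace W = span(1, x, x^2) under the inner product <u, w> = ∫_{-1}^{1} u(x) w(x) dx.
g(x) = 13*x^2/7 + 11*x/5 - 73/35

The best approximation g ∈ W is the orthogonal projection of f onto W. Writing g = a_0 + a_1 x + a_2 x^2, the coefficients solve the normal equations G · a = b where
  G_{ij} = <φ_i, φ_j> and b_i = <f, φ_i>, with φ_0 = 1, φ_1 = x, φ_2 = x^2.
G =
  [2, 0, 2/3]
  [0, 2/3, 0]
  [2/3, 0, 2/5],
b = (-44/15, 22/15, -68/105).
Solving gives a_0 = -73/35, a_1 = 11/5, a_2 = 13/7, so
  g(x) = 13*x^2/7 + 11*x/5 - 73/35.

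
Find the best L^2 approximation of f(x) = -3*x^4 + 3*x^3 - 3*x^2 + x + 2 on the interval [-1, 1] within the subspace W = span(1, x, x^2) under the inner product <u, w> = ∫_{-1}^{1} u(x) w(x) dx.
g(x) = -39*x^2/7 + 14*x/5 + 79/35

The best approximation g ∈ W is the orthogonal projection of f onto W. Writing g = a_0 + a_1 x + a_2 x^2, the coefficients solve the normal equations G · a = b where
  G_{ij} = <φ_i, φ_j> and b_i = <f, φ_i>, with φ_0 = 1, φ_1 = x, φ_2 = x^2.
G =
  [2, 0, 2/3]
  [0, 2/3, 0]
  [2/3, 0, 2/5],
b = (4/5, 28/15, -76/105).
Solving gives a_0 = 79/35, a_1 = 14/5, a_2 = -39/7, so
  g(x) = -39*x^2/7 + 14*x/5 + 79/35.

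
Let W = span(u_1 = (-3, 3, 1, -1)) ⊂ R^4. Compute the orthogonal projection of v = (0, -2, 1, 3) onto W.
proj_W(v) = (6/5, -6/5, -2/5, 2/5)

Set up U = [u_1 | ... | u_1] ∈ R^(4×1). The projector onto W = col(U) is P = U (U^T U)^(-1) U^T.
Compute U^T U =
  [20],
and U^T v = (-8).
Solve U^T U · c = U^T v for the coefficients: c = (-2/5). The projection is proj_W(v) = U c.
Check: (v - proj_W(v)) · u_1 = 0  (should be 0).
Result: proj_W(v) = (6/5, -6/5, -2/5, 2/5).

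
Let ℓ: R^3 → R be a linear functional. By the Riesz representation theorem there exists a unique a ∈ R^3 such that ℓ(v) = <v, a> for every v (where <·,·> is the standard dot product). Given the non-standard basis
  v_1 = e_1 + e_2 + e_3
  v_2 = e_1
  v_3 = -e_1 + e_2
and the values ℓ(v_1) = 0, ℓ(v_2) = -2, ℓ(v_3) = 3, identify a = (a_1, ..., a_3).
a = (-2, 1, 1)

Write a = (a_1, ..., a_3) in the standard basis. For each basis vector v_i, ℓ(v_i) = <v_i, a> is a linear equation in the a_j's. Collect the n equations into a matrix system V a = ℓ, where row i of V is v_i (expressed in the standard basis). Since V is invertible (lower-triangular with 1s on the diagonal, up to permutation), solve by back-substitution:
  V =
[[1, 1, 1],
 [1, 0, 0],
 [-1, 1, 0]]
  V a = (0, -2, 3)
Solving gives a = (-2, 1, 1).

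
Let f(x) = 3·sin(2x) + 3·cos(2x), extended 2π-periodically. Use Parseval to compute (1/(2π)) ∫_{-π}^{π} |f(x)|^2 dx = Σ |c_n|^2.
Σ |c_n|^2 = 9

Expand |f|^2 and use orthogonality of {sin(nx), cos(mx)} on [-π, π]:
  ∫_{-π}^{π} sin(nx)^2 dx = π, ∫ cos(mx)^2 dx = π, and cross terms integrate to 0.
So ∫_{-π}^{π} f(x)^2 dx = 3^2 · π + 3^2 · π = (9 + 9)π.
Divide by 2π: (9 + 9)/2 = 9.
By Parseval, this equals Σ |c_n|^2.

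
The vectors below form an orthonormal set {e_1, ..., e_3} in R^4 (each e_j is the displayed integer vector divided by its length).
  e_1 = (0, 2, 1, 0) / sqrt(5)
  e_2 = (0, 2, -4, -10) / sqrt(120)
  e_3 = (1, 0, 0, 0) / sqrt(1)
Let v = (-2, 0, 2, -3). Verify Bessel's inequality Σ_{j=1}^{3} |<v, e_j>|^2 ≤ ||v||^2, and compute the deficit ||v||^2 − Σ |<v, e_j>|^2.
Σ |<v, e_j>|^2 = 53/6; ||v||^2 = 17; deficit = 49/6

Write each e_j = u_j / sqrt(<u_j, u_j>) where u_j is the displayed integer vector. Then <v, e_j> = <v, u_j> / sqrt(<u_j, u_j>), so |<v, e_j>|^2 = <v, u_j>^2 / <u_j, u_j>.
Coefficients: <v, e_1> = 2/sqrt(5), <v, e_2> = 22/sqrt(120), <v, e_3> = -2/sqrt(1).
Square and sum: Σ |<v, e_j>|^2 = 53/6.
Compute ||v||^2 = v·v = 17.
Deficit = 17 − 53/6 = 49/6 ≥ 0, confirming Bessel's inequality. (The deficit equals ||v − Σ <v,e_j> e_j||^2, the squared distance from v to span{e_j}.)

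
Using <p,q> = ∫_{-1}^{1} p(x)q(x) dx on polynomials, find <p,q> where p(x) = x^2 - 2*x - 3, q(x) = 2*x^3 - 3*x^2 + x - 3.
<p,q> = 268/15

Expand the product: p(x)·q(x) = 2*x^5 - 7*x^4 + x^3 + 4*x^2 + 3*x + 9.
∫_{-1}^{1} of each monomial x^k gives [2/(k+1) if k even, 0 if k odd]. Integrating term-by-term (or equivalently evaluating the antiderivative F(x) = x^6/3 - 7*x^5/5 + x^4/4 + 4*x^3/3 + 3*x^2/2 + 9*x at the endpoints):
  F(1) − F(−1) = 661/60 − (-137/20) = 268/15.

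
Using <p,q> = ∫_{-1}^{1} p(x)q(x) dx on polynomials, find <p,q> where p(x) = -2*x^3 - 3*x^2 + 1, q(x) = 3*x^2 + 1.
<p,q> = -8/5

Expand the product: p(x)·q(x) = -6*x^5 - 9*x^4 - 2*x^3 + 1.
∫_{-1}^{1} of each monomial x^k gives [2/(k+1) if k even, 0 if k odd]. Integrating term-by-term (or equivalently evaluating the antiderivative F(x) = -x^6 - 9*x^5/5 - x^4/2 + x at the endpoints):
  F(1) − F(−1) = -23/10 − (-7/10) = -8/5.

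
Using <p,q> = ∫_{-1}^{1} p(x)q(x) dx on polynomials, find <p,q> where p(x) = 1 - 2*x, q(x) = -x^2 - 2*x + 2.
<p,q> = 6

Expand the product: p(x)·q(x) = 2*x^3 + 3*x^2 - 6*x + 2.
∫_{-1}^{1} of each monomial x^k gives [2/(k+1) if k even, 0 if k odd]. Integrating term-by-term (or equivalently evaluating the antiderivative F(x) = x^4/2 + x^3 - 3*x^2 + 2*x at the endpoints):
  F(1) − F(−1) = 1/2 − (-11/2) = 6.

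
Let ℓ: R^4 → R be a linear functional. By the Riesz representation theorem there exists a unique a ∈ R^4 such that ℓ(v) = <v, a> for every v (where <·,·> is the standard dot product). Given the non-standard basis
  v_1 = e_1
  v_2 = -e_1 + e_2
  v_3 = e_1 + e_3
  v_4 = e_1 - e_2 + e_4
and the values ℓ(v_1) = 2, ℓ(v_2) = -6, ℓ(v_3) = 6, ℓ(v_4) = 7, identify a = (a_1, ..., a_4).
a = (2, -4, 4, 1)

Write a = (a_1, ..., a_4) in the standard basis. For each basis vector v_i, ℓ(v_i) = <v_i, a> is a linear equation in the a_j's. Collect the n equations into a matrix system V a = ℓ, where row i of V is v_i (expressed in the standard basis). Since V is invertible (lower-triangular with 1s on the diagonal, up to permutation), solve by back-substitution:
  V =
[[1, 0, 0, 0],
 [-1, 1, 0, 0],
 [1, 0, 1, 0],
 [1, -1, 0, 1]]
  V a = (2, -6, 6, 7)
Solving gives a = (2, -4, 4, 1).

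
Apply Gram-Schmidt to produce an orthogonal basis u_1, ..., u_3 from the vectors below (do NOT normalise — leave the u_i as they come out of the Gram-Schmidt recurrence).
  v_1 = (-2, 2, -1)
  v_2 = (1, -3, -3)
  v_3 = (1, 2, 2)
Orthogonal basis:
  u_1 = (-2, 2, -1)
  u_2 = (-1/9, -17/9, -32/9)
  u_3 = (135/146, 105/146, -30/73)

Apply the Gram-Schmidt recurrence
  u_1 = v_1
  u_i = v_i − Σ_{j<i} ((v_i · u_j) / (u_j · u_j)) · u_j.

Step by step this gives:
  u_1 = (-2, 2, -1)
  u_2 = (-1/9, -17/9, -32/9)
  u_3 = (135/146, 105/146, -30/73)

Orthogonality check:
  u_2 · u_1 = 0 (should be 0)
  u_3 · u_1 = 0 (should be 0)
  u_3 · u_2 = 0 (should be 0)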